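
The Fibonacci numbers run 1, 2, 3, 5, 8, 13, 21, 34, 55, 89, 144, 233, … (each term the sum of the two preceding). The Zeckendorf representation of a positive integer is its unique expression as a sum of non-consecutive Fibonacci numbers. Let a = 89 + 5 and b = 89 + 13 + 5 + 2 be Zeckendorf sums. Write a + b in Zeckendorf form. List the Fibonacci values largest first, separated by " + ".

144 + 55 + 3 + 1

The two numbers are 94 and 109, so their sum is 203.
subtract 144 from 203: 59 remains
subtract 55 from 59: 4 remains
subtract 3 from 4: 1 remains
subtract 1 from 1: 0 remains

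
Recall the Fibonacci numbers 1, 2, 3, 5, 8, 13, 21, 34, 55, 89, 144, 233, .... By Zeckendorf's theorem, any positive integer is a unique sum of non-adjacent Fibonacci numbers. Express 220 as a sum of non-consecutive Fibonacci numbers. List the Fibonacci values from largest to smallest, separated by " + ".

144 + 55 + 21

Greedily peel off the largest Fibonacci term at each step:
largest Fibonacci ≤ 220 is 144; 220 − 144 = 76
largest Fibonacci ≤ 76 is 55; 76 − 55 = 21
largest Fibonacci ≤ 21 is 21; 21 − 21 = 0
So 220 = 144 + 55 + 21, with no two terms consecutive in the sequence.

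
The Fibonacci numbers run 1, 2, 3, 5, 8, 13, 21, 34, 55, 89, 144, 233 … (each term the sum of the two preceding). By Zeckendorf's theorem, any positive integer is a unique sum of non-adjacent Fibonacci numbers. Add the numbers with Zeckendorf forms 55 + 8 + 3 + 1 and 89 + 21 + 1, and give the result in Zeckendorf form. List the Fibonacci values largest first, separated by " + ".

144 + 34

The two numbers are 67 and 111, so their sum is 178.
take 144 (≤ 178); 178 − 144 = 34
take 34 (≤ 34); 34 − 34 = 0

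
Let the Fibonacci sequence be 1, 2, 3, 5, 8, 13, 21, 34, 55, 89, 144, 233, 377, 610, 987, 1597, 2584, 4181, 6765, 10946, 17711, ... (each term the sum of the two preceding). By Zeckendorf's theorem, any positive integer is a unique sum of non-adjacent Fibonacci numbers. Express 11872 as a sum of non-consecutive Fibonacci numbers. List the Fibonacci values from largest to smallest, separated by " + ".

Greedy algorithm:
11872 − 10946 = 926
926 − 610 = 316
316 − 233 = 83
83 − 55 = 28
28 − 21 = 7
7 − 5 = 2
2 − 2 = 0
So 11872 = 10946 + 610 + 233 + 55 + 21 + 5 + 2, with no two terms consecutive in the sequence.

10946 + 610 + 233 + 55 + 21 + 5 + 2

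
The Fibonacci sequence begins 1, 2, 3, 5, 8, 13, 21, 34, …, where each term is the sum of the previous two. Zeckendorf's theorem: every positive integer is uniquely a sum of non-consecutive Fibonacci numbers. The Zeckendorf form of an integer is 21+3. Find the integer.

24

21+3 = 24.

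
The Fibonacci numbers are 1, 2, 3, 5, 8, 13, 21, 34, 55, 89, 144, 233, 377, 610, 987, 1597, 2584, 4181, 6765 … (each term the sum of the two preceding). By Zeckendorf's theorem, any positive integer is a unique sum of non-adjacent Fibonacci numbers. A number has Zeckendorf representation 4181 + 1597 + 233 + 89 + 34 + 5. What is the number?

4181 + 1597 + 233 + 89 + 34 + 5 = 6139.

6139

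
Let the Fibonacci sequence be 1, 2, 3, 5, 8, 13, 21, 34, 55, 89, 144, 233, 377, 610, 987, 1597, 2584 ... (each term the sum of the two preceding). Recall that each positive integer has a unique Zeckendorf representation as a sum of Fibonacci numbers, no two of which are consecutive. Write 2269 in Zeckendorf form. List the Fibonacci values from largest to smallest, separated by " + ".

Greedy algorithm:
2269 − 1597 = 672
672 − 610 = 62
62 − 55 = 7
7 − 5 = 2
2 − 2 = 0
So 2269 = 1597 + 610 + 55 + 5 + 2, with no two terms consecutive in the sequence.

1597 + 610 + 55 + 5 + 2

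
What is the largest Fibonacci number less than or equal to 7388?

6765 ≤ 7388 < 10946, so the largest Fibonacci number not exceeding 7388 is 6765.

6765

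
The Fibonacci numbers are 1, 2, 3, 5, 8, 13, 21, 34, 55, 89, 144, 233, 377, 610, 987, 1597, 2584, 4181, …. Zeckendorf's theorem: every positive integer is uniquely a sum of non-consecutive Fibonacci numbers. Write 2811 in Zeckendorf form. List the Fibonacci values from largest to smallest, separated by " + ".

2584 + 144 + 55 + 21 + 5 + 2

subtract 2584 from 2811: 227 remains
subtract 144 from 227: 83 remains
subtract 55 from 83: 28 remains
subtract 21 from 28: 7 remains
subtract 5 from 7: 2 remains
subtract 2 from 2: 0 remains
So 2811 = 2584 + 144 + 55 + 21 + 5 + 2, with no two terms consecutive in the sequence.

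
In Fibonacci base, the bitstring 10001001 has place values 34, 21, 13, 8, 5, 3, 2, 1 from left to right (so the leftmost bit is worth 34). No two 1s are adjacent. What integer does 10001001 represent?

40

Summing the place values of the 1 bits: 34 + 5 + 1 = 40.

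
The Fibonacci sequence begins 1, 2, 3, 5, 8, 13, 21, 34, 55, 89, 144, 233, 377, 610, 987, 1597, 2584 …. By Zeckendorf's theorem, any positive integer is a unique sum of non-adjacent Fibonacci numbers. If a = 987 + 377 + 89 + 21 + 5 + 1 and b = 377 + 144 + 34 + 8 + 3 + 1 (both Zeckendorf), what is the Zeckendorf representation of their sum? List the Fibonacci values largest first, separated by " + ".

The two numbers are 1480 and 567, so their sum is 2047.
Greedily peel off the largest Fibonacci term at each step:
2047 − 1597 = 450
450 − 377 = 73
73 − 55 = 18
18 − 13 = 5
5 − 5 = 0

1597 + 377 + 55 + 13 + 5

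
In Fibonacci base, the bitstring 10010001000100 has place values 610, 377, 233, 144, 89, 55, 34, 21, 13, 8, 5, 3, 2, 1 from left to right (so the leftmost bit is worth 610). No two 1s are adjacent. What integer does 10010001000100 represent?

Summing the place values of the 1 bits: 610 + 144 + 21 + 3 = 778.

778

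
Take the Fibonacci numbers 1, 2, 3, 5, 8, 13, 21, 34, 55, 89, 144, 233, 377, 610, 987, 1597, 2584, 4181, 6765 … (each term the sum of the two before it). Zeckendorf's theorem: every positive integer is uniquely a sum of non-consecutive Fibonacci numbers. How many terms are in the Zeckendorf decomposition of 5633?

Greedy algorithm:
4181 ≤ 5633 < 6765, so take 4181; remainder 1452
987 ≤ 1452 < 1597, so take 987; remainder 465
377 ≤ 465 < 610, so take 377; remainder 88
55 ≤ 88 < 89, so take 55; remainder 33
21 ≤ 33 < 34, so take 21; remainder 12
8 ≤ 12 < 13, so take 8; remainder 4
3 ≤ 4 < 5, so take 3; remainder 1
1 ≤ 1 < 2, so take 1; remainder 0
5633 = 4181 + 987 + 377 + 55 + 21 + 8 + 3 + 1, which has 8 terms.

8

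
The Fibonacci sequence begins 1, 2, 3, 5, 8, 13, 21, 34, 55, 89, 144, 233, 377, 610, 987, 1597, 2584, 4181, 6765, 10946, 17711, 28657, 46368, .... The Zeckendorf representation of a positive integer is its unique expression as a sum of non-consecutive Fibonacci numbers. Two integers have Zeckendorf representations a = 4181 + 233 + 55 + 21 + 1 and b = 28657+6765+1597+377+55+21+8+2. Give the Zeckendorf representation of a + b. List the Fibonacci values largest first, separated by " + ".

The two numbers are 4491 and 37482, so their sum is 41973.
largest Fibonacci ≤ 41973 is 28657; 41973 − 28657 = 13316
largest Fibonacci ≤ 13316 is 10946; 13316 − 10946 = 2370
largest Fibonacci ≤ 2370 is 1597; 2370 − 1597 = 773
largest Fibonacci ≤ 773 is 610; 773 − 610 = 163
largest Fibonacci ≤ 163 is 144; 163 − 144 = 19
largest Fibonacci ≤ 19 is 13; 19 − 13 = 6
largest Fibonacci ≤ 6 is 5; 6 − 5 = 1
largest Fibonacci ≤ 1 is 1; 1 − 1 = 0

28657 + 10946 + 1597 + 610 + 144 + 13 + 5 + 1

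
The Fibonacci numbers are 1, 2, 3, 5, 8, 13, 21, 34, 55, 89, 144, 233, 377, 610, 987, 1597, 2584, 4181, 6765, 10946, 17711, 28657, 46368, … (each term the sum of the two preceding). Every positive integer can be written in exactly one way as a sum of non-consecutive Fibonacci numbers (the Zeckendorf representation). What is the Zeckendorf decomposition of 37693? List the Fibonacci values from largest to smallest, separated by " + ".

Greedily peel off the largest Fibonacci term at each step:
37693 − 28657 = 9036
9036 − 6765 = 2271
2271 − 1597 = 674
674 − 610 = 64
64 − 55 = 9
9 − 8 = 1
1 − 1 = 0
So 37693 = 28657 + 6765 + 1597 + 610 + 55 + 8 + 1, with no two terms consecutive in the sequence.

28657 + 6765 + 1597 + 610 + 55 + 8 + 1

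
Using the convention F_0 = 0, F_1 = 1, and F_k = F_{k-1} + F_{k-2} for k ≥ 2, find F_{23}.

Iterating the recurrence up to F_{17} = 1597 and F_{16} = 987:
F_{18} = F_{17} + F_{16} = 1597 + 987 = 2584
F_{19} = F_{18} + F_{17} = 2584 + 1597 = 4181
F_{20} = F_{19} + F_{18} = 4181 + 2584 = 6765
F_{21} = F_{20} + F_{19} = 6765 + 4181 = 10946
F_{22} = F_{21} + F_{20} = 10946 + 6765 = 17711
F_{23} = F_{22} + F_{21} = 17711 + 10946 = 28657

28657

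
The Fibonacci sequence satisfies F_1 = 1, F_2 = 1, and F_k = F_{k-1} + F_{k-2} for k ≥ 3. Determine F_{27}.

196418

Iterating the recurrence up to F_{22} = 17711 and F_{21} = 10946:
F_{23} = F_{22} + F_{21} = 17711 + 10946 = 28657
F_{24} = F_{23} + F_{22} = 28657 + 17711 = 46368
F_{25} = F_{24} + F_{23} = 46368 + 28657 = 75025
F_{26} = F_{25} + F_{24} = 75025 + 46368 = 121393
F_{27} = F_{26} + F_{25} = 121393 + 75025 = 196418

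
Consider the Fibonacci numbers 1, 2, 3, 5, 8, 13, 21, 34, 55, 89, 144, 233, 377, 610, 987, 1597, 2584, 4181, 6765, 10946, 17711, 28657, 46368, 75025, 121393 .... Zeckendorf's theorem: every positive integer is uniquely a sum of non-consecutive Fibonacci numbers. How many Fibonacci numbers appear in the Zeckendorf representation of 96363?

Repeatedly subtract the largest Fibonacci number that fits:
largest Fibonacci ≤ 96363 is 75025; 96363 − 75025 = 21338
largest Fibonacci ≤ 21338 is 17711; 21338 − 17711 = 3627
largest Fibonacci ≤ 3627 is 2584; 3627 − 2584 = 1043
largest Fibonacci ≤ 1043 is 987; 1043 − 987 = 56
largest Fibonacci ≤ 56 is 55; 56 − 55 = 1
largest Fibonacci ≤ 1 is 1; 1 − 1 = 0
96363 = 75025 + 17711 + 2584 + 987 + 55 + 1, which has 6 terms.

6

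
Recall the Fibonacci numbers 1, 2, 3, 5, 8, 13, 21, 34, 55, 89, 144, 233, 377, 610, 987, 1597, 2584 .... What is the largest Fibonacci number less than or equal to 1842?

1597

1597 ≤ 1842 < 2584, so the largest Fibonacci number not exceeding 1842 is 1597.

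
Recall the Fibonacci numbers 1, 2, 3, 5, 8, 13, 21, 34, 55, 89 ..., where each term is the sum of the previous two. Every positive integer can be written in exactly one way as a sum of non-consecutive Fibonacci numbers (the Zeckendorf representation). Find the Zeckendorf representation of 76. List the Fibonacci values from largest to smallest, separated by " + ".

55 ≤ 76 < 89, so take 55; remainder 21
21 ≤ 21 < 34, so take 21; remainder 0
So 76 = 55 + 21, with no two terms consecutive in the sequence.

55 + 21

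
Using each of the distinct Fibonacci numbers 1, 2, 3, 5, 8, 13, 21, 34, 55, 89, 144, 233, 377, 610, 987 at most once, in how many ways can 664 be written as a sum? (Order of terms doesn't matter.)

Starting from the Zeckendorf form and repeatedly splitting a term F_k into F_{k−1} + F_{k−2} (when neither is already used) reaches every representation.
664 = 610+34+13+5+2 = 377+233+34+13+5+2 = 377+144+89+34+13+5+2 — 3 representations.

3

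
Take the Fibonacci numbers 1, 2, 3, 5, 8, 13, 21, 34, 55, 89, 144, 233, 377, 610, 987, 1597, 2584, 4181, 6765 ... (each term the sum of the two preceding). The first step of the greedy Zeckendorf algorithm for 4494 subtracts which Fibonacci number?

4181 ≤ 4494 < 6765, so the largest Fibonacci number not exceeding 4494 is 4181.

4181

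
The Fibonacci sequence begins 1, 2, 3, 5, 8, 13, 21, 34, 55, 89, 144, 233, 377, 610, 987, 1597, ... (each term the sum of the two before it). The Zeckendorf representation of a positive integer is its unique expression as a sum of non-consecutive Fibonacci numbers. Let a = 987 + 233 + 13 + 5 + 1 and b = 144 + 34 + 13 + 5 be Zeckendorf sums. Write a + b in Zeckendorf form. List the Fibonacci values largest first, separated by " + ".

987 + 377 + 55 + 13 + 3

The two numbers are 1239 and 196, so their sum is 1435.
1435: greatest Fibonacci not exceeding it is 987, leaving 448
448: greatest Fibonacci not exceeding it is 377, leaving 71
71: greatest Fibonacci not exceeding it is 55, leaving 16
16: greatest Fibonacci not exceeding it is 13, leaving 3
3: greatest Fibonacci not exceeding it is 3, leaving 0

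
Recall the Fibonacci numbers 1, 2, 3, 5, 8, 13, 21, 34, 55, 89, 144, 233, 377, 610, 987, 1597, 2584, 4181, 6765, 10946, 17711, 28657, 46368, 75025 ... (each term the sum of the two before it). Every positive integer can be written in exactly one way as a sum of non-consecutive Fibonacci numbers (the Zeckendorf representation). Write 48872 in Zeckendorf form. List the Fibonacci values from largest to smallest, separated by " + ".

Repeatedly subtract the largest Fibonacci number that fits:
48872 − 46368 = 2504
2504 − 1597 = 907
907 − 610 = 297
297 − 233 = 64
64 − 55 = 9
9 − 8 = 1
1 − 1 = 0
So 48872 = 46368 + 1597 + 610 + 233 + 55 + 8 + 1, with no two terms consecutive in the sequence.

46368 + 1597 + 610 + 233 + 55 + 8 + 1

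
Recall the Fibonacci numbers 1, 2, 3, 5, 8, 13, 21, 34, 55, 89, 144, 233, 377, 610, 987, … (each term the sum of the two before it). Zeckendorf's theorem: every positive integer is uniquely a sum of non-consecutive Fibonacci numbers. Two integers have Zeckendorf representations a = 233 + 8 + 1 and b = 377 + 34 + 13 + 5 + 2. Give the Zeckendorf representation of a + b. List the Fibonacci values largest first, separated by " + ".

The two numbers are 242 and 431, so their sum is 673.
Repeatedly subtract the largest Fibonacci number that fits:
610 ≤ 673 < 987, so take 610; remainder 63
55 ≤ 63 < 89, so take 55; remainder 8
8 ≤ 8 < 13, so take 8; remainder 0

610 + 55 + 8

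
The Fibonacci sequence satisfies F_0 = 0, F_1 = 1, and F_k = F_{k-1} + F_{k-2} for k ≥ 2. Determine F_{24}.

46368

Iterating the recurrence up to F_{19} = 4181 and F_{18} = 2584:
F_{20} = F_{19} + F_{18} = 4181 + 2584 = 6765
F_{21} = F_{20} + F_{19} = 6765 + 4181 = 10946
F_{22} = F_{21} + F_{20} = 10946 + 6765 = 17711
F_{23} = F_{22} + F_{21} = 17711 + 10946 = 28657
F_{24} = F_{23} + F_{22} = 28657 + 17711 = 46368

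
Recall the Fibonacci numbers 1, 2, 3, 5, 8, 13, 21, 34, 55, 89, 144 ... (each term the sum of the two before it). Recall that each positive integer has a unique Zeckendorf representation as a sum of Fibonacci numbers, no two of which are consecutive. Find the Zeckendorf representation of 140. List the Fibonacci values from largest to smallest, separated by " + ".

largest Fibonacci ≤ 140 is 89; 140 − 89 = 51
largest Fibonacci ≤ 51 is 34; 51 − 34 = 17
largest Fibonacci ≤ 17 is 13; 17 − 13 = 4
largest Fibonacci ≤ 4 is 3; 4 − 3 = 1
largest Fibonacci ≤ 1 is 1; 1 − 1 = 0
So 140 = 89 + 34 + 13 + 3 + 1, with no two terms consecutive in the sequence.

89 + 34 + 13 + 3 + 1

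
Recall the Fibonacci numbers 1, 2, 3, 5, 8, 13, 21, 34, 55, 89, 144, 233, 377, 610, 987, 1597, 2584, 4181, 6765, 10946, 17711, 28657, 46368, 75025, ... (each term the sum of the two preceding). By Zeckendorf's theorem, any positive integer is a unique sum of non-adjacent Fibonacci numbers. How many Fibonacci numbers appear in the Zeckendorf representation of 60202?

7

take 46368 (≤ 60202); 60202 − 46368 = 13834
take 10946 (≤ 13834); 13834 − 10946 = 2888
take 2584 (≤ 2888); 2888 − 2584 = 304
take 233 (≤ 304); 304 − 233 = 71
take 55 (≤ 71); 71 − 55 = 16
take 13 (≤ 16); 16 − 13 = 3
take 3 (≤ 3); 3 − 3 = 0
60202 = 46368 + 10946 + 2584 + 233 + 55 + 13 + 3, which has 7 terms.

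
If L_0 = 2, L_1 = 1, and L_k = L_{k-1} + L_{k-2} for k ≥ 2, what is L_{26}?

Iterating the recurrence up to L_{22} = 39603 and L_{21} = 24476:
L_{23} = L_{22} + L_{21} = 39603 + 24476 = 64079
L_{24} = L_{23} + L_{22} = 64079 + 39603 = 103682
L_{25} = L_{24} + L_{23} = 103682 + 64079 = 167761
L_{26} = L_{25} + L_{24} = 167761 + 103682 = 271443

271443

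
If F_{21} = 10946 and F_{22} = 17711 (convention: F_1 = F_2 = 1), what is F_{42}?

267914296

By the doubling identity F_{2k} = F_k(2F_{k+1} − F_k): F_{42} = 10946·(2·17711 − 10946) = 10946·24476 = 267914296.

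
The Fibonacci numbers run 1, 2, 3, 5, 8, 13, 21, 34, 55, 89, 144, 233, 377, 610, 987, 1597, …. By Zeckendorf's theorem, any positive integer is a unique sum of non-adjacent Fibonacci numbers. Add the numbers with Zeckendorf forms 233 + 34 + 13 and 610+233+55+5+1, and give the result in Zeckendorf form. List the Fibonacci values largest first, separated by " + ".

The two numbers are 280 and 904, so their sum is 1184.
Greedily peel off the largest Fibonacci term at each step:
1184: greatest Fibonacci not exceeding it is 987, leaving 197
197: greatest Fibonacci not exceeding it is 144, leaving 53
53: greatest Fibonacci not exceeding it is 34, leaving 19
19: greatest Fibonacci not exceeding it is 13, leaving 6
6: greatest Fibonacci not exceeding it is 5, leaving 1
1: greatest Fibonacci not exceeding it is 1, leaving 0

987 + 144 + 34 + 13 + 5 + 1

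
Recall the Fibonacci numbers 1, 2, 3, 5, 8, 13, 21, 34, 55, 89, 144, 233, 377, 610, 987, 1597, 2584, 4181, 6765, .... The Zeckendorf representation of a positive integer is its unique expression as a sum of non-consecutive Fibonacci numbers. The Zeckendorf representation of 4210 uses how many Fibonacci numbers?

4210: greatest Fibonacci not exceeding it is 4181, leaving 29
29: greatest Fibonacci not exceeding it is 21, leaving 8
8: greatest Fibonacci not exceeding it is 8, leaving 0
4210 = 4181 + 21 + 8, which has 3 terms.

3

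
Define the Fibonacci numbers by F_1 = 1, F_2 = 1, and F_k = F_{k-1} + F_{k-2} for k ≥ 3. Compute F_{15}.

Iterating the recurrence up to F_{8} = 21 and F_{7} = 13:
F_{9} = F_{8} + F_{7} = 21 + 13 = 34
F_{10} = F_{9} + F_{8} = 34 + 21 = 55
F_{11} = F_{10} + F_{9} = 55 + 34 = 89
F_{12} = F_{11} + F_{10} = 89 + 55 = 144
F_{13} = F_{12} + F_{11} = 144 + 89 = 233
F_{14} = F_{13} + F_{12} = 233 + 144 = 377
F_{15} = F_{14} + F_{13} = 377 + 233 = 610

610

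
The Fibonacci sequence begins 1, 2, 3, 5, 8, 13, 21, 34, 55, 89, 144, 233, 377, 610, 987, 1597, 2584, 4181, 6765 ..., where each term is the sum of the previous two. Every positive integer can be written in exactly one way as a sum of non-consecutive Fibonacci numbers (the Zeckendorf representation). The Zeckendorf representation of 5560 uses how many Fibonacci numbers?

largest Fibonacci ≤ 5560 is 4181; 5560 − 4181 = 1379
largest Fibonacci ≤ 1379 is 987; 1379 − 987 = 392
largest Fibonacci ≤ 392 is 377; 392 − 377 = 15
largest Fibonacci ≤ 15 is 13; 15 − 13 = 2
largest Fibonacci ≤ 2 is 2; 2 − 2 = 0
5560 = 4181 + 987 + 377 + 13 + 2, which has 5 terms.

5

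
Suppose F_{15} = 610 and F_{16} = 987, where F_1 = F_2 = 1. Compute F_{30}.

By the doubling identity F_{2k} = F_k(2F_{k+1} − F_k): F_{30} = 610·(2·987 − 610) = 610·1364 = 832040.

832040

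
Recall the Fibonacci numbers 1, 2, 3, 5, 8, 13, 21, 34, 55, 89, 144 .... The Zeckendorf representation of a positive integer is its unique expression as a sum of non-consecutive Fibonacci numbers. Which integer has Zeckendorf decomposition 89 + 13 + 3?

105

89 + 13 + 3 = 105.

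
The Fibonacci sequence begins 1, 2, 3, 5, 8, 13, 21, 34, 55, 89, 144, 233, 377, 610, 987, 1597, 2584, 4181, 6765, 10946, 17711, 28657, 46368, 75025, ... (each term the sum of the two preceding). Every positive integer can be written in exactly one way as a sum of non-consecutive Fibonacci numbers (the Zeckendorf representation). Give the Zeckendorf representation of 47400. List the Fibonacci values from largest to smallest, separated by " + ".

46368 + 987 + 34 + 8 + 3

Repeatedly subtract the largest Fibonacci number that fits:
46368 ≤ 47400 < 75025, so take 46368; remainder 1032
987 ≤ 1032 < 1597, so take 987; remainder 45
34 ≤ 45 < 55, so take 34; remainder 11
8 ≤ 11 < 13, so take 8; remainder 3
3 ≤ 3 < 5, so take 3; remainder 0
So 47400 = 46368 + 987 + 34 + 8 + 3, with no two terms consecutive in the sequence.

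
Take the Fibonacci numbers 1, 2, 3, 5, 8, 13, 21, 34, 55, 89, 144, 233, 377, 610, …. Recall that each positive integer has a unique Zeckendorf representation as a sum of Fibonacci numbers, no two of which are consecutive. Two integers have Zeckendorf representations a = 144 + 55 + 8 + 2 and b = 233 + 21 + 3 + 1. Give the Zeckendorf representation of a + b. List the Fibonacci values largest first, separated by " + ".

The two numbers are 209 and 258, so their sum is 467.
Greedily peel off the largest Fibonacci term at each step:
467: greatest Fibonacci not exceeding it is 377, leaving 90
90: greatest Fibonacci not exceeding it is 89, leaving 1
1: greatest Fibonacci not exceeding it is 1, leaving 0

377 + 89 + 1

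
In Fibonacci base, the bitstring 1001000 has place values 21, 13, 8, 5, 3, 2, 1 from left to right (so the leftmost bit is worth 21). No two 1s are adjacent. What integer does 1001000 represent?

26

Summing the place values of the 1 bits: 21 + 5 = 26.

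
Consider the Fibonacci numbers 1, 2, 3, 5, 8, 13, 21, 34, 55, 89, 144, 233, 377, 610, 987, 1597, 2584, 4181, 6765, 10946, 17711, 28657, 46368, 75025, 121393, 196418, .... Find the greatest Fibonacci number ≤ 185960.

121393 ≤ 185960 < 196418, so the largest Fibonacci number not exceeding 185960 is 121393.

121393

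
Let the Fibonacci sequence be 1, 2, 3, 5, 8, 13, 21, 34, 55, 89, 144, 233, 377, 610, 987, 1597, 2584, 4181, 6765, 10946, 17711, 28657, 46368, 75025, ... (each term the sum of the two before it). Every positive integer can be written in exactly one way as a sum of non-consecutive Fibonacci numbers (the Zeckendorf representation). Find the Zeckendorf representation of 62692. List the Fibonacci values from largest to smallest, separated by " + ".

46368 + 10946 + 4181 + 987 + 144 + 55 + 8 + 3

62692 − 46368 = 16324
16324 − 10946 = 5378
5378 − 4181 = 1197
1197 − 987 = 210
210 − 144 = 66
66 − 55 = 11
11 − 8 = 3
3 − 3 = 0
So 62692 = 46368 + 10946 + 4181 + 987 + 144 + 55 + 8 + 3, with no two terms consecutive in the sequence.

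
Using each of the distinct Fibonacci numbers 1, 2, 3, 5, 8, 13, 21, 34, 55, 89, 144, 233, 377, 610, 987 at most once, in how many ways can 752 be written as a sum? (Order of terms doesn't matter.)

11

Starting from the Zeckendorf form and repeatedly splitting a term F_k into F_{k−1} + F_{k−2} (when neither is already used) reaches every representation.
752 = 610+89+34+13+5+1 = 610+89+34+13+3+2+1 = 377+233+89+34+13+5+1 = 610+89+34+8+5+3+2+1 = 377+233+89+34+13+3+2+1 = … (6 more), for 11 in all.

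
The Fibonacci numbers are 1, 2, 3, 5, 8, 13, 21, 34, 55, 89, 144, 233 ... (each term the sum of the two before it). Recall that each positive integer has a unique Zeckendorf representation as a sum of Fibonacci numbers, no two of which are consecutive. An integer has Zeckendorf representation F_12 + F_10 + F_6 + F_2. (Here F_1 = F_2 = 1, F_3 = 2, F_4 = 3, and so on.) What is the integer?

F_12 + F_10 + F_6 + F_2 = 144 + 55 + 8 + 1 = 208.

208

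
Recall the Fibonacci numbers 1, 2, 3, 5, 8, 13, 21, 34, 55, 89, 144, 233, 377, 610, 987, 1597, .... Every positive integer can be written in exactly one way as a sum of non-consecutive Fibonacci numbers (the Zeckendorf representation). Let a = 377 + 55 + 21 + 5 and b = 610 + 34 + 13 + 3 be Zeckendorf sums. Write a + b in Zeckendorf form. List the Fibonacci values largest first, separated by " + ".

987 + 89 + 34 + 8

The two numbers are 458 and 660, so their sum is 1118.
Greedy algorithm:
987 ≤ 1118 < 1597, so take 987; remainder 131
89 ≤ 131 < 144, so take 89; remainder 42
34 ≤ 42 < 55, so take 34; remainder 8
8 ≤ 8 < 13, so take 8; remainder 0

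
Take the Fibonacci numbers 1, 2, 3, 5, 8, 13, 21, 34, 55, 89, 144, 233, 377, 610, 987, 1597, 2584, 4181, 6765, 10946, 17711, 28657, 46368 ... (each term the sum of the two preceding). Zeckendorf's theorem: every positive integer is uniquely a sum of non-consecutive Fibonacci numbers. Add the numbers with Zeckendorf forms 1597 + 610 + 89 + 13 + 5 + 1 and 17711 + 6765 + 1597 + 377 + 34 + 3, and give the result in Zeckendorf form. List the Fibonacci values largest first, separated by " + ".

28657 + 144 + 1

The two numbers are 2315 and 26487, so their sum is 28802.
28802 − 28657 = 145
145 − 144 = 1
1 − 1 = 0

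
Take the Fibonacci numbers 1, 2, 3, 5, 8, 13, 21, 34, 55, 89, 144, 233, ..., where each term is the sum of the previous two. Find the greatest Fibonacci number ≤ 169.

144 ≤ 169 < 233, so the largest Fibonacci number not exceeding 169 is 144.

144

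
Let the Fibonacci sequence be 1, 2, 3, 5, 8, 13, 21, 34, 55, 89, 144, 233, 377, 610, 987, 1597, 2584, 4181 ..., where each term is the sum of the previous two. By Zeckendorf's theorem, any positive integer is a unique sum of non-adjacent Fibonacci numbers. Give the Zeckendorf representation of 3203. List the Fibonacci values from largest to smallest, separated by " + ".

2584 + 610 + 8 + 1

Greedy algorithm:
largest Fibonacci ≤ 3203 is 2584; 3203 − 2584 = 619
largest Fibonacci ≤ 619 is 610; 619 − 610 = 9
largest Fibonacci ≤ 9 is 8; 9 − 8 = 1
largest Fibonacci ≤ 1 is 1; 1 − 1 = 0
So 3203 = 2584 + 610 + 8 + 1, with no two terms consecutive in the sequence.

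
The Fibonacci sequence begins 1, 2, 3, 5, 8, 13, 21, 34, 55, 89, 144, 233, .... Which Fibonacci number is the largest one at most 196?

144

144 ≤ 196 < 233, so the largest Fibonacci number not exceeding 196 is 144.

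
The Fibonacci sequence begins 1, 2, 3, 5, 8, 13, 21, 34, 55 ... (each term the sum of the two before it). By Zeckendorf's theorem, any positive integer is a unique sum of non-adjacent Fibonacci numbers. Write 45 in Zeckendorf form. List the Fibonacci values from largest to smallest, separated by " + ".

45 − 34 = 11
11 − 8 = 3
3 − 3 = 0
So 45 = 34 + 8 + 3, with no two terms consecutive in the sequence.

34 + 8 + 3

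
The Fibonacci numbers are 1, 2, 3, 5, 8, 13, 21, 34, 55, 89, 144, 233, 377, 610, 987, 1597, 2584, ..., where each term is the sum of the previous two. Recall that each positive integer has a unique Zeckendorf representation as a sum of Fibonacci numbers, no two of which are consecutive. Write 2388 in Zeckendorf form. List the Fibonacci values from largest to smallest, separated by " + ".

1597 + 610 + 144 + 34 + 3

2388: greatest Fibonacci not exceeding it is 1597, leaving 791
791: greatest Fibonacci not exceeding it is 610, leaving 181
181: greatest Fibonacci not exceeding it is 144, leaving 37
37: greatest Fibonacci not exceeding it is 34, leaving 3
3: greatest Fibonacci not exceeding it is 3, leaving 0
So 2388 = 1597 + 610 + 144 + 34 + 3, with no two terms consecutive in the sequence.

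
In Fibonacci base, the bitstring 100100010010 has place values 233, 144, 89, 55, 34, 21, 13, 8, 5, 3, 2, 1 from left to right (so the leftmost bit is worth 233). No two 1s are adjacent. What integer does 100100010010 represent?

Summing the place values of the 1 bits: 233 + 55 + 8 + 2 = 298.

298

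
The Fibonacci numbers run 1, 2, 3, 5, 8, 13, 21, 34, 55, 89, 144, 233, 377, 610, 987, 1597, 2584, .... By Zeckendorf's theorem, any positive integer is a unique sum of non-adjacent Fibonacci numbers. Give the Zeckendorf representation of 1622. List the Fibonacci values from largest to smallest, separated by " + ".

Greedy algorithm:
subtract 1597 from 1622: 25 remains
subtract 21 from 25: 4 remains
subtract 3 from 4: 1 remains
subtract 1 from 1: 0 remains
So 1622 = 1597 + 21 + 3 + 1, with no two terms consecutive in the sequence.

1597 + 21 + 3 + 1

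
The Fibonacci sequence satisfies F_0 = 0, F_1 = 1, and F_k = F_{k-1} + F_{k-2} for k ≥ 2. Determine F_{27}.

196418

Iterating the recurrence up to F_{21} = 10946 and F_{20} = 6765:
F_{22} = F_{21} + F_{20} = 10946 + 6765 = 17711
F_{23} = F_{22} + F_{21} = 17711 + 10946 = 28657
F_{24} = F_{23} + F_{22} = 28657 + 17711 = 46368
F_{25} = F_{24} + F_{23} = 46368 + 28657 = 75025
F_{26} = F_{25} + F_{24} = 75025 + 46368 = 121393
F_{27} = F_{26} + F_{25} = 121393 + 75025 = 196418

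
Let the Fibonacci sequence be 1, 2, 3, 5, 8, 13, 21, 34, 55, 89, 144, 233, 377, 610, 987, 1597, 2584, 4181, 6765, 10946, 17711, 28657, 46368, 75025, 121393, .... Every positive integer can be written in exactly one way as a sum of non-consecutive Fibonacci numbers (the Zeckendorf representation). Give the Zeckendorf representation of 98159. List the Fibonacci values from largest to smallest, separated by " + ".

Greedy algorithm:
75025 ≤ 98159 < 121393, so take 75025; remainder 23134
17711 ≤ 23134 < 28657, so take 17711; remainder 5423
4181 ≤ 5423 < 6765, so take 4181; remainder 1242
987 ≤ 1242 < 1597, so take 987; remainder 255
233 ≤ 255 < 377, so take 233; remainder 22
21 ≤ 22 < 34, so take 21; remainder 1
1 ≤ 1 < 2, so take 1; remainder 0
So 98159 = 75025 + 17711 + 4181 + 987 + 233 + 21 + 1, with no two terms consecutive in the sequence.

75025 + 17711 + 4181 + 987 + 233 + 21 + 1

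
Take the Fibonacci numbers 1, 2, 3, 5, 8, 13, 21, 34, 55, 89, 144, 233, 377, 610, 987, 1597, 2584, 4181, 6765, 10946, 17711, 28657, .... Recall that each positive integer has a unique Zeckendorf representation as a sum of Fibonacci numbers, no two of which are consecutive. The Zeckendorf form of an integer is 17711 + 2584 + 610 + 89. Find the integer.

20994

17711 + 2584 + 610 + 89 = 20994.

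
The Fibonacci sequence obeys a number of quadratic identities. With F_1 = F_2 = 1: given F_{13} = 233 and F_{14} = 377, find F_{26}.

By the doubling identity F_{2k} = F_k(2F_{k+1} − F_k): F_{26} = 233·(2·377 − 233) = 233·521 = 121393.

121393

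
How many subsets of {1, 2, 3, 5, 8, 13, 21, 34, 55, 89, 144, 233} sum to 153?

7

Each representation comes from the Zeckendorf form by replacing some F_k with F_{k−1} + F_{k−2} where possible.
153 = 144+8+1 = 144+5+3+1 = 89+55+8+1 = 89+55+5+3+1 = 89+34+21+8+1 = … (2 more), for 7 in all.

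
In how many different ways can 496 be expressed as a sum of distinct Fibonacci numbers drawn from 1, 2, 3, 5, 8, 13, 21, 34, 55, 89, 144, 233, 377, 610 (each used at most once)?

12

496 = 377+89+21+8+1 = 377+89+21+5+3+1 = 377+55+34+21+8+1 = 233+144+89+21+8+1 = … (8 more), for 12 in all.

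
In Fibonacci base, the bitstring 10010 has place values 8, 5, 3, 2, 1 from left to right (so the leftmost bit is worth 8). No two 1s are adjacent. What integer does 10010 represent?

10

Summing the place values of the 1 bits: 8 + 2 = 10.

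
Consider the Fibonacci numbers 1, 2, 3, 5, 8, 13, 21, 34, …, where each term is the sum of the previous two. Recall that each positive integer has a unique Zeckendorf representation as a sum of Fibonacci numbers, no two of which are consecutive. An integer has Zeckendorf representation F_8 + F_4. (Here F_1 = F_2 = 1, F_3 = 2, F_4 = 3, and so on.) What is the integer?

24

F_8 + F_4 = 21 + 3 = 24.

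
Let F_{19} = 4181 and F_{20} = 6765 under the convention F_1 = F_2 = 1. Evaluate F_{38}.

39088169

By the doubling identity F_{2k} = F_k(2F_{k+1} − F_k): F_{38} = 4181·(2·6765 − 4181) = 4181·9349 = 39088169.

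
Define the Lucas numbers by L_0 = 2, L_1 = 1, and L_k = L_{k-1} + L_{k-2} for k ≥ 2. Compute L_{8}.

L_{2} = L_{1} + L_{0} = 1 + 2 = 3
L_{3} = L_{2} + L_{1} = 3 + 1 = 4
L_{4} = L_{3} + L_{2} = 4 + 3 = 7
L_{5} = L_{4} + L_{3} = 7 + 4 = 11
L_{6} = L_{5} + L_{4} = 11 + 7 = 18
L_{7} = L_{6} + L_{5} = 18 + 11 = 29
L_{8} = L_{7} + L_{6} = 29 + 18 = 47

47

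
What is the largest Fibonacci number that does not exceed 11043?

10946 ≤ 11043 < 17711, so the largest Fibonacci number not exceeding 11043 is 10946.

10946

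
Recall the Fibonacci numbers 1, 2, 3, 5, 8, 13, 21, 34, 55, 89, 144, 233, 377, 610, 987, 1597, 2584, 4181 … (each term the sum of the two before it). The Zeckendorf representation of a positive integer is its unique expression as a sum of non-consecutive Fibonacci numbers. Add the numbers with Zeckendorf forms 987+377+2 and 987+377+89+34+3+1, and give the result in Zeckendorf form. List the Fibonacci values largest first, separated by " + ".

The two numbers are 1366 and 1491, so their sum is 2857.
Repeatedly subtract the largest Fibonacci number that fits:
2857: greatest Fibonacci not exceeding it is 2584, leaving 273
273: greatest Fibonacci not exceeding it is 233, leaving 40
40: greatest Fibonacci not exceeding it is 34, leaving 6
6: greatest Fibonacci not exceeding it is 5, leaving 1
1: greatest Fibonacci not exceeding it is 1, leaving 0

2584 + 233 + 34 + 5 + 1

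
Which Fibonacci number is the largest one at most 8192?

6765

6765 ≤ 8192 < 10946, so the largest Fibonacci number not exceeding 8192 is 6765.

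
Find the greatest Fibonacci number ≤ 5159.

4181 ≤ 5159 < 6765, so the largest Fibonacci number not exceeding 5159 is 4181.

4181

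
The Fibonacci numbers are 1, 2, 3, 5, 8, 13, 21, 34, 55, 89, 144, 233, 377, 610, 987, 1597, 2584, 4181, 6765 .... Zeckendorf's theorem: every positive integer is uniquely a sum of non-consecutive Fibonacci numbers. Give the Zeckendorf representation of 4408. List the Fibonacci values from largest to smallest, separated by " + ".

4181 + 144 + 55 + 21 + 5 + 2

subtract 4181 from 4408: 227 remains
subtract 144 from 227: 83 remains
subtract 55 from 83: 28 remains
subtract 21 from 28: 7 remains
subtract 5 from 7: 2 remains
subtract 2 from 2: 0 remains
So 4408 = 4181 + 144 + 55 + 21 + 5 + 2, with no two terms consecutive in the sequence.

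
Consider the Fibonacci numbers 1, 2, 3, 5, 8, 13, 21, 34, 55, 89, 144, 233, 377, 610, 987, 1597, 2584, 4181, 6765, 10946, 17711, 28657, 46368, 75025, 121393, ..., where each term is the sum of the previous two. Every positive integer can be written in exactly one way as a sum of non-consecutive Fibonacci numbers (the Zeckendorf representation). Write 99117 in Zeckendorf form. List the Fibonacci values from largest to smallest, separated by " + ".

75025 + 17711 + 4181 + 1597 + 377 + 144 + 55 + 21 + 5 + 1

Repeatedly subtract the largest Fibonacci number that fits:
take 75025 (≤ 99117); 99117 − 75025 = 24092
take 17711 (≤ 24092); 24092 − 17711 = 6381
take 4181 (≤ 6381); 6381 − 4181 = 2200
take 1597 (≤ 2200); 2200 − 1597 = 603
take 377 (≤ 603); 603 − 377 = 226
take 144 (≤ 226); 226 − 144 = 82
take 55 (≤ 82); 82 − 55 = 27
take 21 (≤ 27); 27 − 21 = 6
take 5 (≤ 6); 6 − 5 = 1
take 1 (≤ 1); 1 − 1 = 0
So 99117 = 75025 + 17711 + 4181 + 1597 + 377 + 144 + 55 + 21 + 5 + 1, with no two terms consecutive in the sequence.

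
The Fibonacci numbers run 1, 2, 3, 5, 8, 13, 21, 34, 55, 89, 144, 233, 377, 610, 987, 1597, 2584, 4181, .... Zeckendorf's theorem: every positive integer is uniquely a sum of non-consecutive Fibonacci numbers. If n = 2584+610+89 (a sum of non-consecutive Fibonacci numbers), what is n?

2584+610+89 = 3283.

3283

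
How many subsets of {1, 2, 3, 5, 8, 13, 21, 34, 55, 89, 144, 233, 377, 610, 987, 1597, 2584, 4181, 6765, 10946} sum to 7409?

45

Each representation comes from the Zeckendorf form by replacing some F_k with F_{k−1} + F_{k−2} where possible.
7409 = 6765+610+34 = 6765+610+21+13 = 6765+377+233+34 = 6765+610+21+8+5 = 6765+377+233+21+13 = … (40 more), for 45 in all.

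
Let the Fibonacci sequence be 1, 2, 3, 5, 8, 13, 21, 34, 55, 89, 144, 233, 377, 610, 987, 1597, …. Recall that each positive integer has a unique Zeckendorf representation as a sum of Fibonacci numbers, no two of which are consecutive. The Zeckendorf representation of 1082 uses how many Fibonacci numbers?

4

1082: greatest Fibonacci not exceeding it is 987, leaving 95
95: greatest Fibonacci not exceeding it is 89, leaving 6
6: greatest Fibonacci not exceeding it is 5, leaving 1
1: greatest Fibonacci not exceeding it is 1, leaving 0
1082 = 987 + 89 + 5 + 1, which has 4 terms.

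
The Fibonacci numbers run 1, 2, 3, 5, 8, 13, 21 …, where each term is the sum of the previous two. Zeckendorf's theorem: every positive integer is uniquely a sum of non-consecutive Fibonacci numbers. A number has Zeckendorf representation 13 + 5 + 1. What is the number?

13 + 5 + 1 = 19.

19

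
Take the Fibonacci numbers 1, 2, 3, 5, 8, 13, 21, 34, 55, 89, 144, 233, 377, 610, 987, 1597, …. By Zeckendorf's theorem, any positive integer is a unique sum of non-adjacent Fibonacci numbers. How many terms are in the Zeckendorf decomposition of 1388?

Repeatedly subtract the largest Fibonacci number that fits:
987 ≤ 1388 < 1597, so take 987; remainder 401
377 ≤ 401 < 610, so take 377; remainder 24
21 ≤ 24 < 34, so take 21; remainder 3
3 ≤ 3 < 5, so take 3; remainder 0
1388 = 987 + 377 + 21 + 3, which has 4 terms.

4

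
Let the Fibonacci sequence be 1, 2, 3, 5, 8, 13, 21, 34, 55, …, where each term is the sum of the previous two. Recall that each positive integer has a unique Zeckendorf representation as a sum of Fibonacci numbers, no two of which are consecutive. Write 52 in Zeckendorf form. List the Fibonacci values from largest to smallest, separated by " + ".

34 + 13 + 5

52: greatest Fibonacci not exceeding it is 34, leaving 18
18: greatest Fibonacci not exceeding it is 13, leaving 5
5: greatest Fibonacci not exceeding it is 5, leaving 0
So 52 = 34 + 13 + 5, with no two terms consecutive in the sequence.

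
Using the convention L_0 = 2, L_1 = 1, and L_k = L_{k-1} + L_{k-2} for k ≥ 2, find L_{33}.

Iterating the recurrence up to L_{28} = 710647 and L_{27} = 439204:
L_{29} = L_{28} + L_{27} = 710647 + 439204 = 1149851
L_{30} = L_{29} + L_{28} = 1149851 + 710647 = 1860498
L_{31} = L_{30} + L_{29} = 1860498 + 1149851 = 3010349
L_{32} = L_{31} + L_{30} = 3010349 + 1860498 = 4870847
L_{33} = L_{32} + L_{31} = 4870847 + 3010349 = 7881196

7881196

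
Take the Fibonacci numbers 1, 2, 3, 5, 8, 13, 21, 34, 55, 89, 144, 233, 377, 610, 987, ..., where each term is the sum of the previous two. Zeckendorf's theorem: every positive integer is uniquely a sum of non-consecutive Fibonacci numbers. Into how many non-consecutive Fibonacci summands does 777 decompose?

610 ≤ 777 < 987, so take 610; remainder 167
144 ≤ 167 < 233, so take 144; remainder 23
21 ≤ 23 < 34, so take 21; remainder 2
2 ≤ 2 < 3, so take 2; remainder 0
777 = 610 + 144 + 21 + 2, which has 4 terms.

4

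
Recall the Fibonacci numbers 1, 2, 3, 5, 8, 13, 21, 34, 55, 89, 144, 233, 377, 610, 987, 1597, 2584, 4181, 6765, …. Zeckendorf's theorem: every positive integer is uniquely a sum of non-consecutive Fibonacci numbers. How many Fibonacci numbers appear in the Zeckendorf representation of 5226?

4

take 4181 (≤ 5226); 5226 − 4181 = 1045
take 987 (≤ 1045); 1045 − 987 = 58
take 55 (≤ 58); 58 − 55 = 3
take 3 (≤ 3); 3 − 3 = 0
5226 = 4181 + 987 + 55 + 3, which has 4 terms.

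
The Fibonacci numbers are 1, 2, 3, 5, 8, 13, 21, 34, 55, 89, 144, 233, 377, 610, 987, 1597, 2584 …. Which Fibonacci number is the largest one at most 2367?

1597

1597 ≤ 2367 < 2584, so the largest Fibonacci number not exceeding 2367 is 1597.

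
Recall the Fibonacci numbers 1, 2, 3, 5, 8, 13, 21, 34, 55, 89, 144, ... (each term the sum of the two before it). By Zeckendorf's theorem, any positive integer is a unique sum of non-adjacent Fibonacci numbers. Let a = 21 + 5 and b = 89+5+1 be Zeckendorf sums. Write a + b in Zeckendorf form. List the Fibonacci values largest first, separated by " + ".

89 + 21 + 8 + 3

The two numbers are 26 and 95, so their sum is 121.
Repeatedly subtract the largest Fibonacci number that fits:
take 89 (≤ 121); 121 − 89 = 32
take 21 (≤ 32); 32 − 21 = 11
take 8 (≤ 11); 11 − 8 = 3
take 3 (≤ 3); 3 − 3 = 0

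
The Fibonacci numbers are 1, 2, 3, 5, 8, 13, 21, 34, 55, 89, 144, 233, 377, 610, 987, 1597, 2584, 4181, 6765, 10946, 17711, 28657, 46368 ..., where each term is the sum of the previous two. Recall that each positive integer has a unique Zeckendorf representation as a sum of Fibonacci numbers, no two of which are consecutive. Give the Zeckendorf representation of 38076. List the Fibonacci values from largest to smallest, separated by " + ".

38076 − 28657 = 9419
9419 − 6765 = 2654
2654 − 2584 = 70
70 − 55 = 15
15 − 13 = 2
2 − 2 = 0
So 38076 = 28657 + 6765 + 2584 + 55 + 13 + 2, with no two terms consecutive in the sequence.

28657 + 6765 + 2584 + 55 + 13 + 2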